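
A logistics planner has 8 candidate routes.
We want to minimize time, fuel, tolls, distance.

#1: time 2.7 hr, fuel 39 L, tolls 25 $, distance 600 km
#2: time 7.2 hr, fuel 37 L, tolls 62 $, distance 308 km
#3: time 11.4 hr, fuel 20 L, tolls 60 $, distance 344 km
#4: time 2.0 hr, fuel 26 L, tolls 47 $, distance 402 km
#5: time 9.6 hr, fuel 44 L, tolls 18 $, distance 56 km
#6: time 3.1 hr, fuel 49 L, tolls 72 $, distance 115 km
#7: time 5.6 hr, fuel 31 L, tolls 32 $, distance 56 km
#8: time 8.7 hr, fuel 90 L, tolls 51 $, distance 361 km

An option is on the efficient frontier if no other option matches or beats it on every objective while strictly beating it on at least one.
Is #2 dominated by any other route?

#7 vs #2: time 5.6≤7.2, fuel 31≤37, tolls 32≤62, distance 56≤308 — #7 is at least as good on every objective and strictly better on at least one, so #7 dominates #2.

Yes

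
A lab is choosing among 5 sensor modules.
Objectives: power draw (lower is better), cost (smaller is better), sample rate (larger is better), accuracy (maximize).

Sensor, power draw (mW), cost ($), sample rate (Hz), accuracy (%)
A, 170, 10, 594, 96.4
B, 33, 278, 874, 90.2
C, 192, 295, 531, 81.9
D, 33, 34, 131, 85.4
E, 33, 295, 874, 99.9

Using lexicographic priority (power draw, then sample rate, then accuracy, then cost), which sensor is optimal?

First minimize power draw: best is 33, kept {B, D, E}.
Then maximize sample rate: best is 874, kept {B, E}.
Then maximize accuracy: best is 99.9, kept {E}.

E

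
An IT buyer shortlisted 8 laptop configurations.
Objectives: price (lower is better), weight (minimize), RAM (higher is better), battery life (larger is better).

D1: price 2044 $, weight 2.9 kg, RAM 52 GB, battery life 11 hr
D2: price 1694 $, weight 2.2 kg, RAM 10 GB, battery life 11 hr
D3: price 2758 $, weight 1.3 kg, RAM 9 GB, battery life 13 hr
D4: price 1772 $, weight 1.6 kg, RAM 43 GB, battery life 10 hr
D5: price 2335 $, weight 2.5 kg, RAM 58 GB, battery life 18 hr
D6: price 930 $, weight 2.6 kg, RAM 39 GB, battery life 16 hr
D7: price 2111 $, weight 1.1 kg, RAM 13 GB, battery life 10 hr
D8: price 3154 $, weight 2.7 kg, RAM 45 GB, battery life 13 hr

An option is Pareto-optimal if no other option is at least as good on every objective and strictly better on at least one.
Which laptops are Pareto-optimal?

D1, D2, D3, D4, D5, D6, D7

D1: not dominated.
D2: not dominated.
D3: not dominated.
D4: not dominated.
D5: not dominated (best RAM).
D6: not dominated (best price).
D7: not dominated (best weight).
D8: dominated by D5 (price 2335≤3154, weight 2.5≤2.7, RAM 58≥45, battery life 18≥13).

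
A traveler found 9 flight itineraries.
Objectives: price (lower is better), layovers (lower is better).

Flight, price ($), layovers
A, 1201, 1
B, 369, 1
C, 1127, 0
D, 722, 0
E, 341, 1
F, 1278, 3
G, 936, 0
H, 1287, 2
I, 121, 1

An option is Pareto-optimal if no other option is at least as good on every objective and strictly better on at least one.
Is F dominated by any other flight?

Yes

A vs F: price 1201≤1278, layovers 1≤3 — A is at least as good on every objective and strictly better on at least one, so A dominates F.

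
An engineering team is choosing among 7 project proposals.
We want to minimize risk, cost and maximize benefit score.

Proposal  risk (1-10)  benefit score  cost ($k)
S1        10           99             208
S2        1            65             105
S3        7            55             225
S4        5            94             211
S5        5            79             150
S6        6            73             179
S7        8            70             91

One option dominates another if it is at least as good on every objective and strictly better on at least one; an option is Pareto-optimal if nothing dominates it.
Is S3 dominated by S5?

S5 vs S3: risk 5≤7, benefit score 79≥55, cost 150≤225 — S5 is at least as good on every objective with at least one strict improvement.

Yes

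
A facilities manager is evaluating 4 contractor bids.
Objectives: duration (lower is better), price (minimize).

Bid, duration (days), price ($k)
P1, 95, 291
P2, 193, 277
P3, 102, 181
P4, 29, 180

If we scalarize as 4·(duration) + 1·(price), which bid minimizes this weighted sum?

P1: 4·95 + 1·291 = 671
P2: 4·193 + 1·277 = 1049
P3: 4·102 + 1·181 = 589
P4: 4·29 + 1·180 = 296
Lowest: P4 at 296.

P4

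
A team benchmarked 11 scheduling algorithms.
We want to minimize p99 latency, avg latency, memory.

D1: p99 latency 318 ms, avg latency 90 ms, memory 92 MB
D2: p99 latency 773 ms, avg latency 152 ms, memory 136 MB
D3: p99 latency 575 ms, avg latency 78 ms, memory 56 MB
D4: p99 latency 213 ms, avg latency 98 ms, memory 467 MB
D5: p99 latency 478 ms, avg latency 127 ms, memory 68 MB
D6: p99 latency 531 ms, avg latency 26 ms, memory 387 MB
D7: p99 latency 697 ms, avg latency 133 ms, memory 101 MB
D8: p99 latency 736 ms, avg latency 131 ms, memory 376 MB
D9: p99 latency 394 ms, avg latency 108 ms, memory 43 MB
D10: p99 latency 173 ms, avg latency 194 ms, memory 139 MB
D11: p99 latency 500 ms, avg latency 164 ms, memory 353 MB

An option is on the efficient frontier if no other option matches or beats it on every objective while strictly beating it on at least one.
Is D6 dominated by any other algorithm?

No

D1: worse on avg latency (90 vs 26).
D2: worse on p99 latency (773 vs 531).
D3: worse on p99 latency (575 vs 531).
D4: worse on avg latency (98 vs 26).
D5: worse on avg latency (127 vs 26).
D7: worse on p99 latency (697 vs 531).
D8: worse on p99 latency (736 vs 531).
D9: worse on avg latency (108 vs 26).
D10: worse on avg latency (194 vs 26).
D11: worse on avg latency (164 vs 26).
No option is at least as good as D6 on every objective and strictly better on one.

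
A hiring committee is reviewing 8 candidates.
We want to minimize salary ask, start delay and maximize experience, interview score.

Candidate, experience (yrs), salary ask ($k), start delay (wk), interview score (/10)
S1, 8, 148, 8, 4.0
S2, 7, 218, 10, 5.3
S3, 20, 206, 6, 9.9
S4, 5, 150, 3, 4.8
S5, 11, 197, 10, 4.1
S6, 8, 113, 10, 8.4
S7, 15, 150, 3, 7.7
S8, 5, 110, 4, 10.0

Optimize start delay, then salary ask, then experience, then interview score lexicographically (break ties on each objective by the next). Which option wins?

S7

First minimize start delay: best is 3, kept {S4, S7}.
Then minimize salary ask: best is 150, kept {S4, S7}.
Then maximize experience: best is 15, kept {S7}.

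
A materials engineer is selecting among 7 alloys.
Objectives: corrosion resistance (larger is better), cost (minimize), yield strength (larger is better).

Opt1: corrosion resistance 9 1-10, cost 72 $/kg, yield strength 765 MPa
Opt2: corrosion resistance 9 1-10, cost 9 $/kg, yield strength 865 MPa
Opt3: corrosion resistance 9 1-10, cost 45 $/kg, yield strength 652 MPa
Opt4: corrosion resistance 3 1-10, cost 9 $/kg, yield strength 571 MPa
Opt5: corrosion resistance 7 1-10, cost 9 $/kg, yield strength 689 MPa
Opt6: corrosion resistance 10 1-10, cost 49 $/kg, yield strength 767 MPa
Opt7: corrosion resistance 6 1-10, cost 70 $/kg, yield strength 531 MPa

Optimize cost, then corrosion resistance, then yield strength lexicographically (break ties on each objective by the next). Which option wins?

First minimize cost: best is 9, kept {Opt2, Opt4, Opt5}.
Then maximize corrosion resistance: best is 9, kept {Opt2}.

Opt2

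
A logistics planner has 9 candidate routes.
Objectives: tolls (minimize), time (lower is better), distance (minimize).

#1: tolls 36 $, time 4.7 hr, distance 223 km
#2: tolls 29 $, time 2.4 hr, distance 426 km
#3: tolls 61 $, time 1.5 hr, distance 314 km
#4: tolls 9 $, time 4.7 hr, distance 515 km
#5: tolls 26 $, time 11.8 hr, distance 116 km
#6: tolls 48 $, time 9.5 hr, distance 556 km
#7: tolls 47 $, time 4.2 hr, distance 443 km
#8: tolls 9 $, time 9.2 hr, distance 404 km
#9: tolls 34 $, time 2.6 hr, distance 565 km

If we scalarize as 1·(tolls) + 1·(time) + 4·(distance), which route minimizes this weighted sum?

#5

#1: 1·36 + 1·4.7 + 4·223 = 932.7
#2: 1·29 + 1·2.4 + 4·426 = 1735.4
#3: 1·61 + 1·1.5 + 4·314 = 1318.5
#4: 1·9 + 1·4.7 + 4·515 = 2073.7
#5: 1·26 + 1·11.8 + 4·116 = 501.8
#6: 1·48 + 1·9.5 + 4·556 = 2281.5
#7: 1·47 + 1·4.2 + 4·443 = 1823.2
#8: 1·9 + 1·9.2 + 4·404 = 1634.2
#9: 1·34 + 1·2.6 + 4·565 = 2296.6
Lowest: #5 at 501.8.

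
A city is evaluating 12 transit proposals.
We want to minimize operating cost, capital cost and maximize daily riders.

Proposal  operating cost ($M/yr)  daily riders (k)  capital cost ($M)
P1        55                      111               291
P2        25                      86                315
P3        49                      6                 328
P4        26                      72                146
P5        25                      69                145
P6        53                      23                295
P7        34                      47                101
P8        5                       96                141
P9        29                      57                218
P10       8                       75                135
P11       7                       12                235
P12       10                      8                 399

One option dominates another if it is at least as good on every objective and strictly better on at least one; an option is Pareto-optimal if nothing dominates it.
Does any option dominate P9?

P4 vs P9: operating cost 26≤29, daily riders 72≥57, capital cost 146≤218 — P4 is at least as good on every objective and strictly better on at least one, so P4 dominates P9.

Yes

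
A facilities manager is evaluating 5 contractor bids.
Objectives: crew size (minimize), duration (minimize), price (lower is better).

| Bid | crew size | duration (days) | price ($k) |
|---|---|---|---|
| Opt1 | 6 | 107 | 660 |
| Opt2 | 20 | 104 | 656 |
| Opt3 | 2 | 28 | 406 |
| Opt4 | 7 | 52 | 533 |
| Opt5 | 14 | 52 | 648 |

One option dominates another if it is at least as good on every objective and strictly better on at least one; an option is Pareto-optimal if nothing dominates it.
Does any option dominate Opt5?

Yes

Opt3 vs Opt5: crew size 2≤14, duration 28≤52, price 406≤648 — Opt3 is at least as good on every objective and strictly better on at least one, so Opt3 dominates Opt5.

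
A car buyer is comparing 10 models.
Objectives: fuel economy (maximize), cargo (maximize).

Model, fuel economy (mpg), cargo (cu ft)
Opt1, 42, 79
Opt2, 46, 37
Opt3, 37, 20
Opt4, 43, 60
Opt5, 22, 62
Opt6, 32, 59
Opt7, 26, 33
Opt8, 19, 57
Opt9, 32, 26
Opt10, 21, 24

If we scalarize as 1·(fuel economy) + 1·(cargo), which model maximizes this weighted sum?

Opt1: 1·42 + 1·79 = 121
Opt2: 1·46 + 1·37 = 83
Opt3: 1·37 + 1·20 = 57
Opt4: 1·43 + 1·60 = 103
Opt5: 1·22 + 1·62 = 84
Opt6: 1·32 + 1·59 = 91
Opt7: 1·26 + 1·33 = 59
Opt8: 1·19 + 1·57 = 76
Opt9: 1·32 + 1·26 = 58
Opt10: 1·21 + 1·24 = 45
Highest: Opt1 at 121.

Opt1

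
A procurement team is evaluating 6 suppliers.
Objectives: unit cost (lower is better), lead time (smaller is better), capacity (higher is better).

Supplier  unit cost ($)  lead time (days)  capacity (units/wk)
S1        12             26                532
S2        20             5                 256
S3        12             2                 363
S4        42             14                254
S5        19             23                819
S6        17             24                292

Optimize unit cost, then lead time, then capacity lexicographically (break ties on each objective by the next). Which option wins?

S3

First minimize unit cost: best is 12, kept {S1, S3}.
Then minimize lead time: best is 2, kept {S3}.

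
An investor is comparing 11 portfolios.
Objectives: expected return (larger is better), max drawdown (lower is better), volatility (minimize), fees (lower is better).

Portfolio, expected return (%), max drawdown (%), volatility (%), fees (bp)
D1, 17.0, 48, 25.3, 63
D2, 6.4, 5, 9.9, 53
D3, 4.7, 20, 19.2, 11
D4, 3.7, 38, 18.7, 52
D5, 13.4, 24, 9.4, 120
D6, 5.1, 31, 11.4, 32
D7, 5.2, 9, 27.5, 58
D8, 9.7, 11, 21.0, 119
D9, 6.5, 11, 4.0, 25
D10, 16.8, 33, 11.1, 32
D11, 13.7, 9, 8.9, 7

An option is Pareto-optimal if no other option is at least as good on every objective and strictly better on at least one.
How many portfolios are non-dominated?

5

D1: not dominated (best expected return).
D2: not dominated (best max drawdown).
D3: dominated by D11 (expected return 13.7≥4.7, max drawdown 9≤20, volatility 8.9≤19.2, fees 7≤11).
D4: dominated by D6 (expected return 5.1≥3.7, max drawdown 31≤38, volatility 11.4≤18.7, fees 32≤52).
D5: dominated by D11 (expected return 13.7≥13.4, max drawdown 9≤24, volatility 8.9≤9.4, fees 7≤120).
D6: dominated by D9 (expected return 6.5≥5.1, max drawdown 11≤31, volatility 4.0≤11.4, fees 25≤32).
D7: dominated by D2 (expected return 6.4≥5.2, max drawdown 5≤9, volatility 9.9≤27.5, fees 53≤58).
D8: dominated by D11 (expected return 13.7≥9.7, max drawdown 9≤11, volatility 8.9≤21.0, fees 7≤119).
D9: not dominated (best volatility).
D10: not dominated.
D11: not dominated (best fees).
Pareto-optimal: D1, D2, D9, D10, D11 → 5.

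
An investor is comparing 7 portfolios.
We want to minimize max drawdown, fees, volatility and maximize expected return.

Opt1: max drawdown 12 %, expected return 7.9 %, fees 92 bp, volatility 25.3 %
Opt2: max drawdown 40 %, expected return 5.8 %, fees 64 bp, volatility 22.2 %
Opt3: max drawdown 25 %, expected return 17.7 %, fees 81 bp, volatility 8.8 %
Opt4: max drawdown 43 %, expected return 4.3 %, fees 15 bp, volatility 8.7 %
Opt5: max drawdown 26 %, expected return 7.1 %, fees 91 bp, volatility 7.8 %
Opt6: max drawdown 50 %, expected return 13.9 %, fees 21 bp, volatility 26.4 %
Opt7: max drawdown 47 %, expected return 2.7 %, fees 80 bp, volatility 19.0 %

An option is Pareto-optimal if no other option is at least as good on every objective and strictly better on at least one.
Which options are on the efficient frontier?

Opt1, Opt2, Opt3, Opt4, Opt5, Opt6

Opt1: not dominated (best max drawdown).
Opt2: not dominated.
Opt3: not dominated (best expected return).
Opt4: not dominated (best fees).
Opt5: not dominated (best volatility).
Opt6: not dominated.
Opt7: dominated by Opt4 (max drawdown 43≤47, expected return 4.3≥2.7, fees 15≤80, volatility 8.7≤19.0).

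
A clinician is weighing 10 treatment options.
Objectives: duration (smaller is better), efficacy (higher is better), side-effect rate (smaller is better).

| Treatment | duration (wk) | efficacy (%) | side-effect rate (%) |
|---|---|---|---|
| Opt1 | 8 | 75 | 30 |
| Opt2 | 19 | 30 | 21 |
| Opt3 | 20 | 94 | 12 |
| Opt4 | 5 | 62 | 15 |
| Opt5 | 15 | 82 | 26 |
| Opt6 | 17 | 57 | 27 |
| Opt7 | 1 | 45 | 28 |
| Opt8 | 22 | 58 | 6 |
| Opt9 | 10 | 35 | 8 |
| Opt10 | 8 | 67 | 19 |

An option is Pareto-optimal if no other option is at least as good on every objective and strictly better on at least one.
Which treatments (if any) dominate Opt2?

Opt4, Opt9, Opt10

Opt4: duration 5≤19, efficacy 62≥30, side-effect rate 15≤21 — dominates Opt2.
Opt9: duration 10≤19, efficacy 35≥30, side-effect rate 8≤21 — dominates Opt2.
Opt10: duration 8≤19, efficacy 67≥30, side-effect rate 19≤21 — dominates Opt2.
Others (Opt1, Opt3, Opt5, Opt6, Opt7, Opt8) are each worse than Opt2 on at least one objective.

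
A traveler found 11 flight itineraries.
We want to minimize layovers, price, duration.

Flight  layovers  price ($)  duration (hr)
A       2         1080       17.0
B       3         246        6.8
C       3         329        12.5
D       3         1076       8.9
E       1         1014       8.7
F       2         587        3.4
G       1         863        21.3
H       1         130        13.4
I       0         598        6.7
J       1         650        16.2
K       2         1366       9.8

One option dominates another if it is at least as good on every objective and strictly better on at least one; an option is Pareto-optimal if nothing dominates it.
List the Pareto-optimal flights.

A: dominated by E (layovers 1≤2, price 1014≤1080, duration 8.7≤17.0).
B: not dominated.
C: dominated by B (layovers 3≤3, price 246≤329, duration 6.8≤12.5).
D: dominated by B (layovers 3≤3, price 246≤1076, duration 6.8≤8.9).
E: dominated by I (layovers 0≤1, price 598≤1014, duration 6.7≤8.7).
F: not dominated (best duration).
G: dominated by H (layovers 1≤1, price 130≤863, duration 13.4≤21.3).
H: not dominated (best price).
I: not dominated (best layovers).
J: dominated by H (layovers 1≤1, price 130≤650, duration 13.4≤16.2).
K: dominated by E (layovers 1≤2, price 1014≤1366, duration 8.7≤9.8).

B, F, H, I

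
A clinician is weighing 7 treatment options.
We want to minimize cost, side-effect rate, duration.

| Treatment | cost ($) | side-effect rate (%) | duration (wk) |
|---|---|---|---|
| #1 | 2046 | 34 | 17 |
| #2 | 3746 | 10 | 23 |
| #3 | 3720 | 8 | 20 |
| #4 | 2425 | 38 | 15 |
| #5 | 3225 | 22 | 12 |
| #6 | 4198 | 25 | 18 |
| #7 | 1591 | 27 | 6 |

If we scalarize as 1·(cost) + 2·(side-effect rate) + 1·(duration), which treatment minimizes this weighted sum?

#1: 1·2046 + 2·34 + 1·17 = 2131
#2: 1·3746 + 2·10 + 1·23 = 3789
#3: 1·3720 + 2·8 + 1·20 = 3756
#4: 1·2425 + 2·38 + 1·15 = 2516
#5: 1·3225 + 2·22 + 1·12 = 3281
#6: 1·4198 + 2·25 + 1·18 = 4266
#7: 1·1591 + 2·27 + 1·6 = 1651
Lowest: #7 at 1651.

#7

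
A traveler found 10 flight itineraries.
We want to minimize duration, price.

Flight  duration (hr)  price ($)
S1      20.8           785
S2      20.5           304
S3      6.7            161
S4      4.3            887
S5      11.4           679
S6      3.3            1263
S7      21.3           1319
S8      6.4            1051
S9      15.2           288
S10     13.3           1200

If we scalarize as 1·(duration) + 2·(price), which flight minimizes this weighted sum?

S3

S1: 1·20.8 + 2·785 = 1590.8
S2: 1·20.5 + 2·304 = 628.5
S3: 1·6.7 + 2·161 = 328.7
S4: 1·4.3 + 2·887 = 1778.3
S5: 1·11.4 + 2·679 = 1369.4
S6: 1·3.3 + 2·1263 = 2529.3
S7: 1·21.3 + 2·1319 = 2659.3
S8: 1·6.4 + 2·1051 = 2108.4
S9: 1·15.2 + 2·288 = 591.2
S10: 1·13.3 + 2·1200 = 2413.3
Lowest: S3 at 328.7.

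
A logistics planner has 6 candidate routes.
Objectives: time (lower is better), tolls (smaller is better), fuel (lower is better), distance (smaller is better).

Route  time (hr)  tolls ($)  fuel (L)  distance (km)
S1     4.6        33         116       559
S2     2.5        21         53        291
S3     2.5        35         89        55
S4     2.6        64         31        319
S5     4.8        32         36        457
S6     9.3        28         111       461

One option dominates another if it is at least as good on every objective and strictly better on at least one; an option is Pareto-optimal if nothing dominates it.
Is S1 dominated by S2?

S2 vs S1: time 2.5≤4.6, tolls 21≤33, fuel 53≤116, distance 291≤559 — S2 is at least as good on every objective with at least one strict improvement.

Yes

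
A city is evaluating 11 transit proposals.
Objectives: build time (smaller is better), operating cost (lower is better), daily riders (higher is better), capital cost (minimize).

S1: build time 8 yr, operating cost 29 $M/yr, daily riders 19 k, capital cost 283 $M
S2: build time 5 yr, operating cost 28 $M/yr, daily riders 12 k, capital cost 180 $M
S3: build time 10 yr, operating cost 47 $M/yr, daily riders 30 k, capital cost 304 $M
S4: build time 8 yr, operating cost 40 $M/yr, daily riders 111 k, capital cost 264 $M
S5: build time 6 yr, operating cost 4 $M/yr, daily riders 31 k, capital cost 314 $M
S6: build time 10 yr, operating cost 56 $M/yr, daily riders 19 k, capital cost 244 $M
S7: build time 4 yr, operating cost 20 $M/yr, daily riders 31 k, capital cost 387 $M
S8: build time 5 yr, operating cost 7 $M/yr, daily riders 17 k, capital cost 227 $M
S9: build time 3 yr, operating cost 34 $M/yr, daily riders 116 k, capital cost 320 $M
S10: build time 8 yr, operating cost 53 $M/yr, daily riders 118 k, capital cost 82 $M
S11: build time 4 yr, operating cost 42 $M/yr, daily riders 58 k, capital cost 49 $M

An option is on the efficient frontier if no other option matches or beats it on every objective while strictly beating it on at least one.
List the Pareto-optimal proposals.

S1: not dominated.
S2: not dominated.
S3: dominated by S4 (build time 8≤10, operating cost 40≤47, daily riders 111≥30, capital cost 264≤304).
S4: not dominated.
S5: not dominated (best operating cost).
S6: dominated by S10 (build time 8≤10, operating cost 53≤56, daily riders 118≥19, capital cost 82≤244).
S7: not dominated.
S8: not dominated.
S9: not dominated (best build time).
S10: not dominated (best daily riders).
S11: not dominated (best capital cost).

S1, S2, S4, S5, S7, S8, S9, S10, S11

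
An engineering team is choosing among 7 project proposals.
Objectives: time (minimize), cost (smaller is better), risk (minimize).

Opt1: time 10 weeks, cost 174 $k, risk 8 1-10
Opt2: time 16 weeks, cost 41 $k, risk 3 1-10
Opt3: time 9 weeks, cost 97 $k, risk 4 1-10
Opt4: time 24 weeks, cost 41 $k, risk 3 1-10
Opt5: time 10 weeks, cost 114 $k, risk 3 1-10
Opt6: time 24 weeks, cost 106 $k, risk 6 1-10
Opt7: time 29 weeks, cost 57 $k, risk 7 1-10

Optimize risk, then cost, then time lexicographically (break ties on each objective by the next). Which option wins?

Opt2

First minimize risk: best is 3, kept {Opt2, Opt4, Opt5}.
Then minimize cost: best is 41, kept {Opt2, Opt4}.
Then minimize time: best is 16, kept {Opt2}.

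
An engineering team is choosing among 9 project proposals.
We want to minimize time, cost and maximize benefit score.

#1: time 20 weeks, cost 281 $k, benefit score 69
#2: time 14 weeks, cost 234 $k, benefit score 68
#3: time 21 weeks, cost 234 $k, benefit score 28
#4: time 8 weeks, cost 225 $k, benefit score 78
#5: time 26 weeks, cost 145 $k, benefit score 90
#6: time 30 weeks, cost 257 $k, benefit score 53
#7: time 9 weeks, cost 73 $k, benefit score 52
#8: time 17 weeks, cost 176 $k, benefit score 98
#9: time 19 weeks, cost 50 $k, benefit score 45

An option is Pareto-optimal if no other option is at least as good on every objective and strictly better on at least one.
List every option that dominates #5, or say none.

none

#1: worse on cost (281 vs 145).
#2: worse on cost (234 vs 145).
#3: worse on cost (234 vs 145).
#4: worse on cost (225 vs 145).
#6: worse on time (30 vs 26).
#7: worse on benefit score (52 vs 90).
#8: worse on cost (176 vs 145).
#9: worse on benefit score (45 vs 90).
No option dominates #5.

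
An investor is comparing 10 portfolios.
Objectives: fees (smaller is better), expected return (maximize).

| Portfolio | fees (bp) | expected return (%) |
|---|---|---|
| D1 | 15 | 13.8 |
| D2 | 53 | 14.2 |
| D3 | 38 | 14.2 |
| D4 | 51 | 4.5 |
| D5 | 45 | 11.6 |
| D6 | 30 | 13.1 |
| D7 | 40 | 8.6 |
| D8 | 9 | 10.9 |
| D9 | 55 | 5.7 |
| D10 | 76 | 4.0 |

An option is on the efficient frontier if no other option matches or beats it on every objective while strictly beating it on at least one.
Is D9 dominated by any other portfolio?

D1 vs D9: fees 15≤55, expected return 13.8≥5.7 — D1 is at least as good on every objective and strictly better on at least one, so D1 dominates D9.

Yes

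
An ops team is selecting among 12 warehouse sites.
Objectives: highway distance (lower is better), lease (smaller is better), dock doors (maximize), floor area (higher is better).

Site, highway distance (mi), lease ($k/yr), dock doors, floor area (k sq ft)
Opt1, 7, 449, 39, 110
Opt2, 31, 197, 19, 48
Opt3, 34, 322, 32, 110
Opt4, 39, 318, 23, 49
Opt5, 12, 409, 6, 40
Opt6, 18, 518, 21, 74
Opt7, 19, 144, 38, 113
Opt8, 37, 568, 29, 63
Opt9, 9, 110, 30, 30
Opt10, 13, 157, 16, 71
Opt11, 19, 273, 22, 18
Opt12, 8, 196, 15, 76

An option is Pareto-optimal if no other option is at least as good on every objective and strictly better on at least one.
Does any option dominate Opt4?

Yes

Opt7 vs Opt4: highway distance 19≤39, lease 144≤318, dock doors 38≥23, floor area 113≥49 — Opt7 is at least as good on every objective and strictly better on at least one, so Opt7 dominates Opt4.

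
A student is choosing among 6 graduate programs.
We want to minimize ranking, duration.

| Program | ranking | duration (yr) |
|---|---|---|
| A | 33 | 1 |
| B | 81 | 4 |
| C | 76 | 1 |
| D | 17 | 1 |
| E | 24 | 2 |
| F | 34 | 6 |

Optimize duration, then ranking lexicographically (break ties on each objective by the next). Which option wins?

First minimize duration: best is 1, kept {A, C, D}.
Then minimize ranking: best is 17, kept {D}.

D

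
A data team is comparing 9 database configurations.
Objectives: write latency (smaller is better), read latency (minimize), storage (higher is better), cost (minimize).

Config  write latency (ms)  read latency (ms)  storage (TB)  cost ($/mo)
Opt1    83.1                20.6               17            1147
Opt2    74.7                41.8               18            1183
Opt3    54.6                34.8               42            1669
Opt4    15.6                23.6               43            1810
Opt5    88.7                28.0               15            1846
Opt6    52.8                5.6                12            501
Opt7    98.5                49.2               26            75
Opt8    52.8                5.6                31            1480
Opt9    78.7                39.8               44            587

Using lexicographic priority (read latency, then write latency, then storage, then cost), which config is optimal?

Opt8

First minimize read latency: best is 5.6, kept {Opt6, Opt8}.
Then minimize write latency: best is 52.8, kept {Opt6, Opt8}.
Then maximize storage: best is 31, kept {Opt8}.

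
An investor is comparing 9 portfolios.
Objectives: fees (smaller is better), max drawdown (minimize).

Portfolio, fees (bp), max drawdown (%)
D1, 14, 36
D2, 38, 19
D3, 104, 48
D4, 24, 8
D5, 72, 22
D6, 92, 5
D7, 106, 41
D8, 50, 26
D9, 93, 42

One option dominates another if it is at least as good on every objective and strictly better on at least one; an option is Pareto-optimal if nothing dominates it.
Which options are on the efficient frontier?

D1, D4, D6

D1: not dominated (best fees).
D2: dominated by D4 (fees 24≤38, max drawdown 8≤19).
D3: dominated by D1 (fees 14≤104, max drawdown 36≤48).
D4: not dominated.
D5: dominated by D2 (fees 38≤72, max drawdown 19≤22).
D6: not dominated (best max drawdown).
D7: dominated by D1 (fees 14≤106, max drawdown 36≤41).
D8: dominated by D2 (fees 38≤50, max drawdown 19≤26).
D9: dominated by D1 (fees 14≤93, max drawdown 36≤42).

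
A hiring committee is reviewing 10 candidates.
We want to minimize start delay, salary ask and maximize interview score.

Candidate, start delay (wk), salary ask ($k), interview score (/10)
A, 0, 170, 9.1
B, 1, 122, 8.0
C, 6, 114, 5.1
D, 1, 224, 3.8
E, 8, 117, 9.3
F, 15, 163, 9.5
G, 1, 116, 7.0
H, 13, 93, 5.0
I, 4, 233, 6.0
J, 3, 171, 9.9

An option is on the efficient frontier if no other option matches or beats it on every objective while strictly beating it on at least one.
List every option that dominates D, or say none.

A, B, G

A: start delay 0≤1, salary ask 170≤224, interview score 9.1≥3.8 — dominates D.
B: start delay 1≤1, salary ask 122≤224, interview score 8.0≥3.8 — dominates D.
G: start delay 1≤1, salary ask 116≤224, interview score 7.0≥3.8 — dominates D.
Others (C, E, F, H, I, J) are each worse than D on at least one objective.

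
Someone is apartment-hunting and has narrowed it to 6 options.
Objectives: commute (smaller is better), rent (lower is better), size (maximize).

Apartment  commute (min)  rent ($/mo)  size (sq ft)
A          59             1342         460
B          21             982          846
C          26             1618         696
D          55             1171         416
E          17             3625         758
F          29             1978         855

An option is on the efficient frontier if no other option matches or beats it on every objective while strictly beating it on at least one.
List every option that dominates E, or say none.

A: worse on commute (59 vs 17).
B: worse on commute (21 vs 17).
C: worse on commute (26 vs 17).
D: worse on commute (55 vs 17).
F: worse on commute (29 vs 17).
No option dominates E.

none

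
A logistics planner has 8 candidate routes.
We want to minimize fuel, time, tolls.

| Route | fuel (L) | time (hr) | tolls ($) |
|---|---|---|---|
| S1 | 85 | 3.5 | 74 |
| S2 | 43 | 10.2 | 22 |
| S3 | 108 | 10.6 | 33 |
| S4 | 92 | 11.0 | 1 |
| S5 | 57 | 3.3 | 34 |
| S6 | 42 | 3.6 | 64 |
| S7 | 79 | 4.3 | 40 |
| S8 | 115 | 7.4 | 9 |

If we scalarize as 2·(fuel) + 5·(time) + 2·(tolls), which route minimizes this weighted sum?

S1: 2·85 + 5·3.5 + 2·74 = 335.5
S2: 2·43 + 5·10.2 + 2·22 = 181.0
S3: 2·108 + 5·10.6 + 2·33 = 335.0
S4: 2·92 + 5·11.0 + 2·1 = 241.0
S5: 2·57 + 5·3.3 + 2·34 = 198.5
S6: 2·42 + 5·3.6 + 2·64 = 230.0
S7: 2·79 + 5·4.3 + 2·40 = 259.5
S8: 2·115 + 5·7.4 + 2·9 = 285.0
Lowest: S2 at 181.0.

S2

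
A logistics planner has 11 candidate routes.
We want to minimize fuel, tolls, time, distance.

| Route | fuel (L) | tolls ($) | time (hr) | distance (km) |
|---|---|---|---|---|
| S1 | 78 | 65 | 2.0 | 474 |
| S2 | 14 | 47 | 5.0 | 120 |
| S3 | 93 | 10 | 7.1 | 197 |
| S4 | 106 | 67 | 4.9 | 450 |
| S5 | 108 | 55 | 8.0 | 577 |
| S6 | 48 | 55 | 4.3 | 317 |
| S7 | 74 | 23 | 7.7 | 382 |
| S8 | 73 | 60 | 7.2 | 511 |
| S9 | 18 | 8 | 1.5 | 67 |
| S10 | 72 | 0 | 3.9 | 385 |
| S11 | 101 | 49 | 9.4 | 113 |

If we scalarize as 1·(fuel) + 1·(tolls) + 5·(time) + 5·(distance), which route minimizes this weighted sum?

S1: 1·78 + 1·65 + 5·2.0 + 5·474 = 2523.0
S2: 1·14 + 1·47 + 5·5.0 + 5·120 = 686.0
S3: 1·93 + 1·10 + 5·7.1 + 5·197 = 1123.5
S4: 1·106 + 1·67 + 5·4.9 + 5·450 = 2447.5
S5: 1·108 + 1·55 + 5·8.0 + 5·577 = 3088.0
S6: 1·48 + 1·55 + 5·4.3 + 5·317 = 1709.5
S7: 1·74 + 1·23 + 5·7.7 + 5·382 = 2045.5
S8: 1·73 + 1·60 + 5·7.2 + 5·511 = 2724.0
S9: 1·18 + 1·8 + 5·1.5 + 5·67 = 368.5
S10: 1·72 + 1·0 + 5·3.9 + 5·385 = 2016.5
S11: 1·101 + 1·49 + 5·9.4 + 5·113 = 762.0
Lowest: S9 at 368.5.

S9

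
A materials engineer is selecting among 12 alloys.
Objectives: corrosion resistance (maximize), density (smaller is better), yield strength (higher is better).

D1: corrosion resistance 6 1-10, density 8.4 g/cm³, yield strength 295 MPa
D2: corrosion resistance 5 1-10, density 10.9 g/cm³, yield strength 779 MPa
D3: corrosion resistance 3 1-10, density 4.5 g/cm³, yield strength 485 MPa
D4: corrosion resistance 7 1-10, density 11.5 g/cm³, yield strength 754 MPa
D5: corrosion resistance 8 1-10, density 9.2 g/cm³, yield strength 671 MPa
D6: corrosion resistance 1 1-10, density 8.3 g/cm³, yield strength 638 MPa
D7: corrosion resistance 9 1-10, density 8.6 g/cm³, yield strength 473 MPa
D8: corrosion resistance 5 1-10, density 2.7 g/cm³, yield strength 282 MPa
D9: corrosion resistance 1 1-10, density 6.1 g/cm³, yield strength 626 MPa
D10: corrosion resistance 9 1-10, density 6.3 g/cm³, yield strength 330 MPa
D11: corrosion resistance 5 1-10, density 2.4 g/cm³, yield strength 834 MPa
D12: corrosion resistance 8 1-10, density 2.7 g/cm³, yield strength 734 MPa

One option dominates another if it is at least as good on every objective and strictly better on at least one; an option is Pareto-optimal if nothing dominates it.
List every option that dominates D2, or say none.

D11

D11: corrosion resistance 5≥5, density 2.4≤10.9, yield strength 834≥779 — dominates D2.
Others (D1, D3, D4, D5, D6, D7, D8, D9, D10, D12) are each worse than D2 on at least one objective.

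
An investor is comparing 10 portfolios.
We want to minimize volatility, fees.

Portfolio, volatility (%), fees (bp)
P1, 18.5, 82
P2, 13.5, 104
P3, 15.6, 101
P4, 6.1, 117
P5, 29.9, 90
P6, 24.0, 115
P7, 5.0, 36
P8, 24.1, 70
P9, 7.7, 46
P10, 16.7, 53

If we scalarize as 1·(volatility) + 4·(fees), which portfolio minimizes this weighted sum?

P1: 1·18.5 + 4·82 = 346.5
P2: 1·13.5 + 4·104 = 429.5
P3: 1·15.6 + 4·101 = 419.6
P4: 1·6.1 + 4·117 = 474.1
P5: 1·29.9 + 4·90 = 389.9
P6: 1·24.0 + 4·115 = 484.0
P7: 1·5.0 + 4·36 = 149.0
P8: 1·24.1 + 4·70 = 304.1
P9: 1·7.7 + 4·46 = 191.7
P10: 1·16.7 + 4·53 = 228.7
Lowest: P7 at 149.0.

P7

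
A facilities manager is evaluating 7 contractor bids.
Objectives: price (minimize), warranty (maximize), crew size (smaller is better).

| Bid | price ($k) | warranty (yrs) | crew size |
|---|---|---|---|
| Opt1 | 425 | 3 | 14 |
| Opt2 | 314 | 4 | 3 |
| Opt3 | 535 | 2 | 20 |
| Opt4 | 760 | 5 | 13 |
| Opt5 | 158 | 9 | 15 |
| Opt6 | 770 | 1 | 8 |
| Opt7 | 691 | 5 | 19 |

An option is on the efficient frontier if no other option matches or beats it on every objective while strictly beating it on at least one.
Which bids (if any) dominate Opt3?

Opt1: price 425≤535, warranty 3≥2, crew size 14≤20 — dominates Opt3.
Opt2: price 314≤535, warranty 4≥2, crew size 3≤20 — dominates Opt3.
Opt5: price 158≤535, warranty 9≥2, crew size 15≤20 — dominates Opt3.
Others (Opt4, Opt6, Opt7) are each worse than Opt3 on at least one objective.

Opt1, Opt2, Opt5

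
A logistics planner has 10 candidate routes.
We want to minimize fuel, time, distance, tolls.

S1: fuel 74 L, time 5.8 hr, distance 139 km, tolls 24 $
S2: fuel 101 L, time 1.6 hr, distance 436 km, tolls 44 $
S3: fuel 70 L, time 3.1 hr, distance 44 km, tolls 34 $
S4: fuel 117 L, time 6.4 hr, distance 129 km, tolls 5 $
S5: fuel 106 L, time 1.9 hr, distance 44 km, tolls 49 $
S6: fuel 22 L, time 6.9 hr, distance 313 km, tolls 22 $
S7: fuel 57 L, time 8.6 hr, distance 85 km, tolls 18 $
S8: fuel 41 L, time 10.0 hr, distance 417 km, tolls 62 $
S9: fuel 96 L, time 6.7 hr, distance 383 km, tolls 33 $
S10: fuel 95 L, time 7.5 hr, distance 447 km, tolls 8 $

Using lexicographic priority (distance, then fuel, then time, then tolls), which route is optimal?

S3

First minimize distance: best is 44, kept {S3, S5}.
Then minimize fuel: best is 70, kept {S3}.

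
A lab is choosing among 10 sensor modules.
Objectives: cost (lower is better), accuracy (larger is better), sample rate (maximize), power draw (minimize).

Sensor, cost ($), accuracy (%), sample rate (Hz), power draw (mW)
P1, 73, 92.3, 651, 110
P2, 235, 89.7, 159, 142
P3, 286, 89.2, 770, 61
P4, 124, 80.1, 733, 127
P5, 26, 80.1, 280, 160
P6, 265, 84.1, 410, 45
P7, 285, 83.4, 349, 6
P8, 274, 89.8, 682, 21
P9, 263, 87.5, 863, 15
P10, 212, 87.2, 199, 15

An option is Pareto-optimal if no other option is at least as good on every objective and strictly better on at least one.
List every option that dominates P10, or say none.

P1: worse on power draw (110 vs 15).
P2: worse on cost (235 vs 212).
P3: worse on cost (286 vs 212).
P4: worse on accuracy (80.1 vs 87.2).
P5: worse on accuracy (80.1 vs 87.2).
P6: worse on cost (265 vs 212).
P7: worse on cost (285 vs 212).
P8: worse on cost (274 vs 212).
P9: worse on cost (263 vs 212).
No option dominates P10.

none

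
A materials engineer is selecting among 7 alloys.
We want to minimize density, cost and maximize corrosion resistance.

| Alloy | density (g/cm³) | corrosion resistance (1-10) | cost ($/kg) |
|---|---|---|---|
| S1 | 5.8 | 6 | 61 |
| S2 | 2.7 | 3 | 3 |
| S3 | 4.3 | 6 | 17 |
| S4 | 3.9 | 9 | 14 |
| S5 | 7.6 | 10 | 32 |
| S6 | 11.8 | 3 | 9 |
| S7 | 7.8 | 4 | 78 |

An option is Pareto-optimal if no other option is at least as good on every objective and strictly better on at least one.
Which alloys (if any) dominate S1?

S3, S4

S3: density 4.3≤5.8, corrosion resistance 6≥6, cost 17≤61 — dominates S1.
S4: density 3.9≤5.8, corrosion resistance 9≥6, cost 14≤61 — dominates S1.
Others (S2, S5, S6, S7) are each worse than S1 on at least one objective.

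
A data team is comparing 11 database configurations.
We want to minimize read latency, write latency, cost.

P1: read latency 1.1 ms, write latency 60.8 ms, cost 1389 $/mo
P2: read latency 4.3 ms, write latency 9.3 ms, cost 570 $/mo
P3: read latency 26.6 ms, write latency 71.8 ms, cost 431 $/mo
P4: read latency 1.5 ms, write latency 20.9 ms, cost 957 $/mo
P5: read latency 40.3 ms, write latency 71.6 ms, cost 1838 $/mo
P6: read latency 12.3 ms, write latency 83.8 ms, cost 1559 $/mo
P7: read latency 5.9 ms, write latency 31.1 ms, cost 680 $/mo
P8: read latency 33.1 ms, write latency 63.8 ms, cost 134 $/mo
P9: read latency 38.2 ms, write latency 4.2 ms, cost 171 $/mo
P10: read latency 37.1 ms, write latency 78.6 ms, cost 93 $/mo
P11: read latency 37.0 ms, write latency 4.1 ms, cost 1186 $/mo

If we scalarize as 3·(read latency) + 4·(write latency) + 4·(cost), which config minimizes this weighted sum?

P1: 3·1.1 + 4·60.8 + 4·1389 = 5802.5
P2: 3·4.3 + 4·9.3 + 4·570 = 2330.1
P3: 3·26.6 + 4·71.8 + 4·431 = 2091.0
P4: 3·1.5 + 4·20.9 + 4·957 = 3916.1
P5: 3·40.3 + 4·71.6 + 4·1838 = 7759.3
P6: 3·12.3 + 4·83.8 + 4·1559 = 6608.1
P7: 3·5.9 + 4·31.1 + 4·680 = 2862.1
P8: 3·33.1 + 4·63.8 + 4·134 = 890.5
P9: 3·38.2 + 4·4.2 + 4·171 = 815.4
P10: 3·37.1 + 4·78.6 + 4·93 = 797.7
P11: 3·37.0 + 4·4.1 + 4·1186 = 4871.4
Lowest: P10 at 797.7.

P10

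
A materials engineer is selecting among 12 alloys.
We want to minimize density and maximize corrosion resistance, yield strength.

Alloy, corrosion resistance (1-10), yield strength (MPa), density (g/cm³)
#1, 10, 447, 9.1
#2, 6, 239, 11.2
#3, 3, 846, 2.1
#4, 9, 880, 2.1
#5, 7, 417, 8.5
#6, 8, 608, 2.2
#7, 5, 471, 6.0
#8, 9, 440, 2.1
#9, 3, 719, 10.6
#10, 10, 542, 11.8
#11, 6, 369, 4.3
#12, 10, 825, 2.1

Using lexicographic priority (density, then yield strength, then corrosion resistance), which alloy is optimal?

First minimize density: best is 2.1, kept {#3, #4, #8, #12}.
Then maximize yield strength: best is 880, kept {#4}.

#4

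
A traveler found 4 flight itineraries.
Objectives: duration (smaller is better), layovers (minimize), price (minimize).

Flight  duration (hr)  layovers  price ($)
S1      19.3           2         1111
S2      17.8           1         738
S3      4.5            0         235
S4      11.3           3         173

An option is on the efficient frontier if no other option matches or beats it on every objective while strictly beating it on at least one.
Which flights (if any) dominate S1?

S2: duration 17.8≤19.3, layovers 1≤2, price 738≤1111 — dominates S1.
S3: duration 4.5≤19.3, layovers 0≤2, price 235≤1111 — dominates S1.
Others (S4) are each worse than S1 on at least one objective.

S2, S3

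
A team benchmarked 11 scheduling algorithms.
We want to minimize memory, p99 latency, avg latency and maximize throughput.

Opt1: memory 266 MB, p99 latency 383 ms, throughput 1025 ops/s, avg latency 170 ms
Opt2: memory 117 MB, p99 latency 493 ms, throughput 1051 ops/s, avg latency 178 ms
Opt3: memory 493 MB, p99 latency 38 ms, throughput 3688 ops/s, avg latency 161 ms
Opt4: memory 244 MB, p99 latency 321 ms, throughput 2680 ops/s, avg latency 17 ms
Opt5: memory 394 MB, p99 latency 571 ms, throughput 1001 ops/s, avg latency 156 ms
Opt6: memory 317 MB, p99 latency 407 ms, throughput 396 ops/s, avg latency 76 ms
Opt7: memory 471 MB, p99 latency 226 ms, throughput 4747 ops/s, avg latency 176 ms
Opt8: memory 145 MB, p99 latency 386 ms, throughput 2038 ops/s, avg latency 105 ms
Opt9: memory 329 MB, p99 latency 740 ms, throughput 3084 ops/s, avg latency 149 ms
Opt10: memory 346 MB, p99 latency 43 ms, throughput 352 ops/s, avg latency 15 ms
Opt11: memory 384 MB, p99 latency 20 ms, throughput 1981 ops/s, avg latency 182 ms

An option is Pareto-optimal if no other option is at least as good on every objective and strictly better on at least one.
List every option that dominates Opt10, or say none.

Opt1: worse on p99 latency (383 vs 43).
Opt2: worse on p99 latency (493 vs 43).
Opt3: worse on memory (493 vs 346).
Opt4: worse on p99 latency (321 vs 43).
Opt5: worse on memory (394 vs 346).
Opt6: worse on p99 latency (407 vs 43).
Opt7: worse on memory (471 vs 346).
Opt8: worse on p99 latency (386 vs 43).
Opt9: worse on p99 latency (740 vs 43).
Opt11: worse on memory (384 vs 346).
No option dominates Opt10.

none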